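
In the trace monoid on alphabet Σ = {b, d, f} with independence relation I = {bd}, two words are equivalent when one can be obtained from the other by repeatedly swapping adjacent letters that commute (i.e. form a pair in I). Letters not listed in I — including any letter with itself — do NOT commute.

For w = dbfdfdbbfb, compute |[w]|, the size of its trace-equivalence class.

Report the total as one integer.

6

drop 0:d onto floor
drop 1:b onto floor
drop 2:f onto {0:d, 1:b}
drop 3:d onto {2:f}
drop 4:f onto {3:d}
drop 5:d onto {4:f}
drop 6:b onto {4:f}
drop 7:b onto {6:b}
drop 8:f onto {5:d, 7:b}
drop 9:b onto {8:f}
ground layer = {0:d, 1:b}
drop-orders for the pieces not yet dropped (sum over which currently-grounded one goes next):
  1 to go: {9} 1
  2 to go: {8,9} 1
  3 to go: {5,8,9} 1  {7,8,9} 1
  4 to go: {5,7,8,9} 2  {6,7,8,9} 1
  5 to go: {5,6,7,8,9} 3
  6 to go: {4,5,6,7,8,9} 3
  7 to go: {3,4,5,6,7,8,9} 3
  8 to go: {2,3,4,5,6,7,8,9} 3
  if 0:d drops first: 3 orders
  if 1:b drops first: 3 orders
heap linearizations: 6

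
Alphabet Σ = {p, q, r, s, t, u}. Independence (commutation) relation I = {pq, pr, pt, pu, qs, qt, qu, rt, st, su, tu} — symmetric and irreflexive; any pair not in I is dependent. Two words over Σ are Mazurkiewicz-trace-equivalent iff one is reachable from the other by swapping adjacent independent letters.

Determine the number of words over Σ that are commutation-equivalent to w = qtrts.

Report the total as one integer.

10

drop 0:q onto floor
drop 1:t onto floor
drop 2:r onto {0:q}
drop 3:t onto {1:t}
drop 4:s onto {2:r}
ground layer = {0:q, 1:t}
drop-orders for the pieces not yet dropped (sum over which currently-grounded one goes next):
  1 to go: {3} 1  {4} 1
  2 to go: {1,3} 1  {2,4} 1  {3,4} 2
  3 to go: {0,2,4} 1  {1,3,4} 3  {2,3,4} 3
  if 0:q drops first: 6 orders
  if 1:t drops first: 4 orders
heap linearizations: 10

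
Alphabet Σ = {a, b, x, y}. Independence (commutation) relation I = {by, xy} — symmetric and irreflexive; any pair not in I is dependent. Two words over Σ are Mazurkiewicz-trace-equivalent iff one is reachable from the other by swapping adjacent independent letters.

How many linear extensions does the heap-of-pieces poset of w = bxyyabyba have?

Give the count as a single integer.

drop 0:b onto floor
drop 1:x onto {0:b}
drop 2:y onto floor
drop 3:y onto {2:y}
drop 4:a onto {1:x, 3:y}
drop 5:b onto {4:a}
drop 6:y onto {4:a}
drop 7:b onto {5:b}
drop 8:a onto {6:y, 7:b}
ground layer = {0:b, 2:y}
drop-orders for the pieces not yet dropped (sum over which currently-grounded one goes next):
  1 to go: {8} 1
  2 to go: {6,8} 1  {7,8} 1
  3 to go: {5,7,8} 1  {6,7,8} 2
  4 to go: {5,6,7,8} 3
  5 to go: {4,5,6,7,8} 3
  6 to go: {1,4,5,6,7,8} 3  {3,4,5,6,7,8} 3
  7 to go: {0,1,4,5,6,7,8} 3  {1,3,4,5,6,7,8} 6  {2,3,4,5,6,7,8} 3
  if 0:b drops first: 9 orders
  if 2:y drops first: 9 orders
heap linearizations: 18

18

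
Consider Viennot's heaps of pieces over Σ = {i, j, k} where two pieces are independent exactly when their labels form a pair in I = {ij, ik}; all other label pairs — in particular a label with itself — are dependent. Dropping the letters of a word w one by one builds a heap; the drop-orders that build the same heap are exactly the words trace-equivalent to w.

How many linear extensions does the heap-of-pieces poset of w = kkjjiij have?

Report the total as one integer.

21

piece 0:k — minimal
piece 1:k rests on {0:k}
piece 2:j rests on {1:k}
piece 3:j rests on {2:j}
piece 4:i — minimal
piece 5:i rests on {4:i}
piece 6:j rests on {3:j}
minimal pieces: {0:k, 4:i}
ways to finish when only these pieces remain (= sum over removing one remaining piece with nothing left below it):
  1 left: {5}→1  {6}→1
  2 left: {3,6}→1  {4,5}→1  {5,6}→2
  3 left: {2,3,6}→1  {3,5,6}→3  {4,5,6}→3
  4 left: {1,2,3,6}→1  {2,3,5,6}→4  {3,4,5,6}→6
  5 left: {0,1,2,3,6}→1  {1,2,3,5,6}→5  {2,3,4,5,6}→10
  placing 0:k first → 15 extensions
  placing 4:i first → 6 extensions
total linear extensions = 21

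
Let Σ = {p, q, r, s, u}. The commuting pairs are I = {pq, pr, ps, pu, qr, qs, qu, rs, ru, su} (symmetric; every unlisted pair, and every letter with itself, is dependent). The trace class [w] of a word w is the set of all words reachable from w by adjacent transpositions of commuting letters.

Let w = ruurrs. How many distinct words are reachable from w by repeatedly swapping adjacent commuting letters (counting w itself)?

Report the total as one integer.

0(r) covers ∅
1(u) covers ∅
2(u) covers 1:u
3(r) covers 0:r
4(r) covers 3:r
5(s) covers ∅
floor of heap: 0:r, 1:u, 5:s
completions by unplaced set U, small U first (add the entries for U minus each lowest piece of U):
  |U|=1: {2}:1  {4}:1  {5}:1
  |U|=2: {1,2}:1  {2,4}:2  {2,5}:2  {3,4}:1  {4,5}:2
  |U|=3: {0,3,4}:1  {1,2,4}:3  {1,2,5}:3  {2,3,4}:3  {2,4,5}:6  {3,4,5}:3
  |U|=4: {0,2,3,4}:4  {0,3,4,5}:4  {1,2,3,4}:6  {1,2,4,5}:12  {2,3,4,5}:12
  start at 0(r): 30
  start at 1(u): 20
  start at 5(s): 10
sum over floor = 60

60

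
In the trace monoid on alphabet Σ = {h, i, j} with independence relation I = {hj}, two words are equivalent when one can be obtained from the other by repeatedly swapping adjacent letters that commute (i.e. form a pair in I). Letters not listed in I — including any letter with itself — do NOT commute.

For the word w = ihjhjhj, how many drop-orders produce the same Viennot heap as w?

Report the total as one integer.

20

0(i) covers ∅
1(h) covers 0:i
2(j) covers 0:i
3(h) covers 1:h
4(j) covers 2:j
5(h) covers 3:h
6(j) covers 4:j
floor of heap: 0:i
completions by unplaced set U, small U first (add the entries for U minus each lowest piece of U):
  |U|=1: {5}:1  {6}:1
  |U|=2: {3,5}:1  {4,6}:1  {5,6}:2
  |U|=3: {1,3,5}:1  {2,4,6}:1  {3,5,6}:3  {4,5,6}:3
  |U|=4: {1,3,5,6}:4  {2,4,5,6}:4  {3,4,5,6}:6
  |U|=5: {1,3,4,5,6}:10  {2,3,4,5,6}:10
  start at 0(i): 20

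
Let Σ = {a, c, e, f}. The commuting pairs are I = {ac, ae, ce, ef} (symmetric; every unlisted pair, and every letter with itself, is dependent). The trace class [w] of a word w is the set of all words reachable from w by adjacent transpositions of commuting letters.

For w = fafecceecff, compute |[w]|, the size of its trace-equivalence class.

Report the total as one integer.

165

#0=f has no predecessor
#1=a depends on [0:f]
#2=f depends on [1:a]
#3=e has no predecessor
#4=c depends on [2:f]
#5=c depends on [4:c]
#6=e depends on [3:e]
#7=e depends on [6:e]
#8=c depends on [5:c]
#9=f depends on [8:c]
#10=f depends on [9:f]
sources: [0:f, 3:e]
N(rest) = Σ N(rest − s) over sources s of rest; N(one piece) = 1:
  size 1 → [7]=1  [10]=1
  size 2 → [6,7]=1  [7,10]=2  [9,10]=1
  size 3 → [3,6,7]=1  [6,7,10]=3  [7,9,10]=3  [8,9,10]=1
  size 4 → [3,6,7,10]=4  [5,8,9,10]=1  [6,7,9,10]=6  [7,8,9,10]=4
  size 5 → [3,6,7,9,10]=10  [4,5,8,9,10]=1  [5,7,8,9,10]=5  [6,7,8,9,10]=10
  size 6 → [2,4,5,8,9,10]=1  [3,6,7,8,9,10]=20  [4,5,7,8,9,10]=6  [5,6,7,8,9,10]=15
  size 7 → [1,2,4,5,8,9,10]=1  [2,4,5,7,8,9,10]=7  [3,5,6,7,8,9,10]=35  [4,5,6,7,8,9,10]=21
  size 8 → [0,1,2,4,5,8,9,10]=1  [1,2,4,5,7,8,9,10]=8  [2,4,5,6,7,8,9,10]=28  [3,4,5,6,7,8,9,10]=56
  size 9 → [0,1,2,4,5,7,8,9,10]=9  [1,2,4,5,6,7,8,9,10]=36  [2,3,4,5,6,7,8,9,10]=84
  first=0(f) contributes 120
  first=3(e) contributes 45
|[w]| = 165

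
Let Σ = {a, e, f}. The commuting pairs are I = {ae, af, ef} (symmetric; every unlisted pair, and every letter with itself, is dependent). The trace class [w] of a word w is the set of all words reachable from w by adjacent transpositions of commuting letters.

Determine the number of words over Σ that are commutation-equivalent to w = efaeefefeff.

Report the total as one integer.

0(e) covers ∅
1(f) covers ∅
2(a) covers ∅
3(e) covers 0:e
4(e) covers 3:e
5(f) covers 1:f
6(e) covers 4:e
7(f) covers 5:f
8(e) covers 6:e
9(f) covers 7:f
10(f) covers 9:f
floor of heap: 0:e, 1:f, 2:a
completions by unplaced set U, small U first (add the entries for U minus each lowest piece of U):
  |U|=1: {2}:1  {8}:1  {10}:1
  |U|=2: {2,8}:2  {2,10}:2  {6,8}:1  {8,10}:2  {9,10}:1
  |U|=3: {2,6,8}:3  {2,8,10}:6  {2,9,10}:3  {4,6,8}:1  {6,8,10}:3  {7,9,10}:1  {8,9,10}:3
  |U|=4: {2,4,6,8}:4  {2,6,8,10}:12  {2,7,9,10}:4  {2,8,9,10}:12  {3,4,6,8}:1  {4,6,8,10}:4  {5,7,9,10}:1  {6,8,9,10}:6  {7,8,9,10}:4
  |U|=5: {0,3,4,6,8}:1  {1,5,7,9,10}:1  {2,3,4,6,8}:5  {2,4,6,8,10}:20  {2,5,7,9,10}:5  {2,6,8,9,10}:30  {2,7,8,9,10}:20  {3,4,6,8,10}:5  {4,6,8,9,10}:10  {5,7,8,9,10}:5  {6,7,8,9,10}:10
  |U|=6: {0,2,3,4,6,8}:6  {0,3,4,6,8,10}:6  {1,2,5,7,9,10}:6  {1,5,7,8,9,10}:6  {2,3,4,6,8,10}:30  {2,4,6,8,9,10}:60  {2,5,7,8,9,10}:30  {2,6,7,8,9,10}:60  {3,4,6,8,9,10}:15  {4,6,7,8,9,10}:20  {5,6,7,8,9,10}:15
  |U|=7: {0,2,3,4,6,8,10}:42  {0,3,4,6,8,9,10}:21  {1,2,5,7,8,9,10}:42  {1,5,6,7,8,9,10}:21  {2,3,4,6,8,9,10}:105  {2,4,6,7,8,9,10}:140  {2,5,6,7,8,9,10}:105  {3,4,6,7,8,9,10}:35  {4,5,6,7,8,9,10}:35
  |U|=8: {0,2,3,4,6,8,9,10}:168  {0,3,4,6,7,8,9,10}:56  {1,2,5,6,7,8,9,10}:168  {1,4,5,6,7,8,9,10}:56  {2,3,4,6,7,8,9,10}:280  {2,4,5,6,7,8,9,10}:280  {3,4,5,6,7,8,9,10}:70
  |U|=9: {0,2,3,4,6,7,8,9,10}:504  {0,3,4,5,6,7,8,9,10}:126  {1,2,4,5,6,7,8,9,10}:504  {1,3,4,5,6,7,8,9,10}:126  {2,3,4,5,6,7,8,9,10}:630
  start at 0(e): 1260
  start at 1(f): 1260
  start at 2(a): 252
sum over floor = 2772

2772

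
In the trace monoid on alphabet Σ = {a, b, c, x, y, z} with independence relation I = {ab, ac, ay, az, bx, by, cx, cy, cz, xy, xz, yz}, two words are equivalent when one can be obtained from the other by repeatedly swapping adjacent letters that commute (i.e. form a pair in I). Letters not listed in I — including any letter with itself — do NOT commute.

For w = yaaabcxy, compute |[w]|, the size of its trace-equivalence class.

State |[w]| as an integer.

420

drop 0:y onto floor
drop 1:a onto floor
drop 2:a onto {1:a}
drop 3:a onto {2:a}
drop 4:b onto floor
drop 5:c onto {4:b}
drop 6:x onto {3:a}
drop 7:y onto {0:y}
ground layer = {0:y, 1:a, 4:b}
drop-orders for the pieces not yet dropped (sum over which currently-grounded one goes next):
  1 to go: {5} 1  {6} 1  {7} 1
  2 to go: {0,7} 1  {3,6} 1  {4,5} 1  {5,6} 2  {5,7} 2  {6,7} 2
  3 to go: {0,5,7} 3  {0,6,7} 3  {2,3,6} 1  {3,5,6} 3  {3,6,7} 3  {4,5,6} 3  {4,5,7} 3  {5,6,7} 6
  4 to go: {0,3,6,7} 6  {0,4,5,7} 6  {0,5,6,7} 12  {1,2,3,6} 1  {2,3,5,6} 4  {2,3,6,7} 4  {3,4,5,6} 6  {3,5,6,7} 12  {4,5,6,7} 12
  5 to go: {0,2,3,6,7} 10  {0,3,5,6,7} 30  {0,4,5,6,7} 30  {1,2,3,5,6} 5  {1,2,3,6,7} 5  {2,3,4,5,6} 10  {2,3,5,6,7} 20  {3,4,5,6,7} 30
  6 to go: {0,1,2,3,6,7} 15  {0,2,3,5,6,7} 60  {0,3,4,5,6,7} 90  {1,2,3,4,5,6} 15  {1,2,3,5,6,7} 30  {2,3,4,5,6,7} 60
  if 0:y drops first: 105 orders
  if 1:a drops first: 210 orders
  if 4:b drops first: 105 orders
heap linearizations: 420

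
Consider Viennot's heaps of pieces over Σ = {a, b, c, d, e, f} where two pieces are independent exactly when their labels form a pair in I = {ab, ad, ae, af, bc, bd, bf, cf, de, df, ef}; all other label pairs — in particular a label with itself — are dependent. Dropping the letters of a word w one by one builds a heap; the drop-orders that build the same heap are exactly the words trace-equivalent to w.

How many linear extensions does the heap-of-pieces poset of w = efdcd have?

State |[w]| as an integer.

10

piece 0:e — minimal
piece 1:f — minimal
piece 2:d — minimal
piece 3:c rests on {0:e, 2:d}
piece 4:d rests on {3:c}
minimal pieces: {0:e, 1:f, 2:d}
ways to finish when only these pieces remain (= sum over removing one remaining piece with nothing left below it):
  1 left: {1}→1  {4}→1
  2 left: {1,4}→2  {3,4}→1
  3 left: {0,3,4}→1  {1,3,4}→3  {2,3,4}→1
  placing 0:e first → 4 extensions
  placing 1:f first → 2 extensions
  placing 2:d first → 4 extensions
total linear extensions = 10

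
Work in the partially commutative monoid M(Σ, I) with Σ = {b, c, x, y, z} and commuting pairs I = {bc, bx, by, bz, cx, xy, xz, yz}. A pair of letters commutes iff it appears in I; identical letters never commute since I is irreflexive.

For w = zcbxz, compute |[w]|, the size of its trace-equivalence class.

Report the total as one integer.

drop 0:z onto floor
drop 1:c onto {0:z}
drop 2:b onto floor
drop 3:x onto floor
drop 4:z onto {1:c}
ground layer = {0:z, 2:b, 3:x}
drop-orders for the pieces not yet dropped (sum over which currently-grounded one goes next):
  1 to go: {2} 1  {3} 1  {4} 1
  2 to go: {1,4} 1  {2,3} 2  {2,4} 2  {3,4} 2
  3 to go: {0,1,4} 1  {1,2,4} 3  {1,3,4} 3  {2,3,4} 6
  if 0:z drops first: 12 orders
  if 2:b drops first: 4 orders
  if 3:x drops first: 4 orders
heap linearizations: 20

20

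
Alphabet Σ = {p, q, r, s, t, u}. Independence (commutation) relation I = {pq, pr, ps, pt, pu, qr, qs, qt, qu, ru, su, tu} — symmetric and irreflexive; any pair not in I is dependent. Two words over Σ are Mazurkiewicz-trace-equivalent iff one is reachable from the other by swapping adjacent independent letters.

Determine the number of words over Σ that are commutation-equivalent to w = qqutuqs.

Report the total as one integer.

drop 0:q onto floor
drop 1:q onto {0:q}
drop 2:u onto floor
drop 3:t onto floor
drop 4:u onto {2:u}
drop 5:q onto {1:q}
drop 6:s onto {3:t}
ground layer = {0:q, 2:u, 3:t}
drop-orders for the pieces not yet dropped (sum over which currently-grounded one goes next):
  1 to go: {4} 1  {5} 1  {6} 1
  2 to go: {1,5} 1  {2,4} 1  {3,6} 1  {4,5} 2  {4,6} 2  {5,6} 2
  3 to go: {0,1,5} 1  {1,4,5} 3  {1,5,6} 3  {2,4,5} 3  {2,4,6} 3  {3,4,6} 3  {3,5,6} 3  {4,5,6} 6
  4 to go: {0,1,4,5} 4  {0,1,5,6} 4  {1,2,4,5} 6  {1,3,5,6} 6  {1,4,5,6} 12  {2,3,4,6} 6  {2,4,5,6} 12  {3,4,5,6} 12
  5 to go: {0,1,2,4,5} 10  {0,1,3,5,6} 10  {0,1,4,5,6} 20  {1,2,4,5,6} 30  {1,3,4,5,6} 30  {2,3,4,5,6} 30
  if 0:q drops first: 90 orders
  if 2:u drops first: 60 orders
  if 3:t drops first: 60 orders
heap linearizations: 210

210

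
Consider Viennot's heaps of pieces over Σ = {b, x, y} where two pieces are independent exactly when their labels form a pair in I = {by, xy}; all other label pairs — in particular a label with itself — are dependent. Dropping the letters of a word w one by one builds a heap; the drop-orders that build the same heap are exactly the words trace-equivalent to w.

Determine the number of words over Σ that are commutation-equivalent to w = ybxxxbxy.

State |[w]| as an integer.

28

piece 0:y — minimal
piece 1:b — minimal
piece 2:x rests on {1:b}
piece 3:x rests on {2:x}
piece 4:x rests on {3:x}
piece 5:b rests on {4:x}
piece 6:x rests on {5:b}
piece 7:y rests on {0:y}
minimal pieces: {0:y, 1:b}
ways to finish when only these pieces remain (= sum over removing one remaining piece with nothing left below it):
  1 left: {6}→1  {7}→1
  2 left: {0,7}→1  {5,6}→1  {6,7}→2
  3 left: {0,6,7}→3  {4,5,6}→1  {5,6,7}→3
  4 left: {0,5,6,7}→6  {3,4,5,6}→1  {4,5,6,7}→4
  5 left: {0,4,5,6,7}→10  {2,3,4,5,6}→1  {3,4,5,6,7}→5
  6 left: {0,3,4,5,6,7}→15  {1,2,3,4,5,6}→1  {2,3,4,5,6,7}→6
  placing 0:y first → 7 extensions
  placing 1:b first → 21 extensions
total linear extensions = 28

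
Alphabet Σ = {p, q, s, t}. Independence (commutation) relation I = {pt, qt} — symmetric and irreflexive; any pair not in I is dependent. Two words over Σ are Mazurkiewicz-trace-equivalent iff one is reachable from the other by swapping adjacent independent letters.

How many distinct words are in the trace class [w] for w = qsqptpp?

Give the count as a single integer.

drop 0:q onto floor
drop 1:s onto {0:q}
drop 2:q onto {1:s}
drop 3:p onto {2:q}
drop 4:t onto {1:s}
drop 5:p onto {3:p}
drop 6:p onto {5:p}
ground layer = {0:q}
drop-orders for the pieces not yet dropped (sum over which currently-grounded one goes next):
  1 to go: {4} 1  {6} 1
  2 to go: {4,6} 2  {5,6} 1
  3 to go: {3,5,6} 1  {4,5,6} 3
  4 to go: {2,3,5,6} 1  {3,4,5,6} 4
  5 to go: {2,3,4,5,6} 5
  if 0:q drops first: 5 orders

5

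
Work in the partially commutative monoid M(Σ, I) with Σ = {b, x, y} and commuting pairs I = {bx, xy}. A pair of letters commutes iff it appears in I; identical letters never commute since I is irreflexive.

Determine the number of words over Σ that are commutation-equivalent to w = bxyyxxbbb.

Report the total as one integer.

piece 0:b — minimal
piece 1:x — minimal
piece 2:y rests on {0:b}
piece 3:y rests on {2:y}
piece 4:x rests on {1:x}
piece 5:x rests on {4:x}
piece 6:b rests on {3:y}
piece 7:b rests on {6:b}
piece 8:b rests on {7:b}
minimal pieces: {0:b, 1:x}
ways to finish when only these pieces remain (= sum over removing one remaining piece with nothing left below it):
  1 left: {5}→1  {8}→1
  2 left: {4,5}→1  {5,8}→2  {7,8}→1
  3 left: {1,4,5}→1  {4,5,8}→3  {5,7,8}→3  {6,7,8}→1
  4 left: {1,4,5,8}→4  {3,6,7,8}→1  {4,5,7,8}→6  {5,6,7,8}→4
  5 left: {1,4,5,7,8}→10  {2,3,6,7,8}→1  {3,5,6,7,8}→5  {4,5,6,7,8}→10
  6 left: {0,2,3,6,7,8}→1  {1,4,5,6,7,8}→20  {2,3,5,6,7,8}→6  {3,4,5,6,7,8}→15
  7 left: {0,2,3,5,6,7,8}→7  {1,3,4,5,6,7,8}→35  {2,3,4,5,6,7,8}→21
  placing 0:b first → 56 extensions
  placing 1:x first → 28 extensions
total linear extensions = 84

84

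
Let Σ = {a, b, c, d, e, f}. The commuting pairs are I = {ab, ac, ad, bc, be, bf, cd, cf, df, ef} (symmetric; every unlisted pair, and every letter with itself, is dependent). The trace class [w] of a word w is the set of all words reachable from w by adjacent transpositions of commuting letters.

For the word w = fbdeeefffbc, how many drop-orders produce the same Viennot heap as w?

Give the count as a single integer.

1650

0(f) covers ∅
1(b) covers ∅
2(d) covers 1:b
3(e) covers 2:d
4(e) covers 3:e
5(e) covers 4:e
6(f) covers 0:f
7(f) covers 6:f
8(f) covers 7:f
9(b) covers 2:d
10(c) covers 5:e
floor of heap: 0:f, 1:b
completions by unplaced set U, small U first (add the entries for U minus each lowest piece of U):
  |U|=1: {8}:1  {9}:1  {10}:1
  |U|=2: {5,10}:1  {7,8}:1  {8,9}:2  {8,10}:2  {9,10}:2
  |U|=3: {4,5,10}:1  {5,8,10}:3  {5,9,10}:3  {6,7,8}:1  {7,8,9}:3  {7,8,10}:3  {8,9,10}:6
  |U|=4: {0,6,7,8}:1  {3,4,5,10}:1  {4,5,8,10}:4  {4,5,9,10}:4  {5,7,8,10}:6  {5,8,9,10}:12  {6,7,8,9}:4  {6,7,8,10}:4  {7,8,9,10}:12
  |U|=5: {0,6,7,8,9}:5  {0,6,7,8,10}:5  {3,4,5,8,10}:5  {3,4,5,9,10}:5  {4,5,7,8,10}:10  {4,5,8,9,10}:20  {5,6,7,8,10}:10  {5,7,8,9,10}:30  {6,7,8,9,10}:20
  |U|=6: {0,5,6,7,8,10}:15  {0,6,7,8,9,10}:30  {2,3,4,5,9,10}:5  {3,4,5,7,8,10}:15  {3,4,5,8,9,10}:30  {4,5,6,7,8,10}:20  {4,5,7,8,9,10}:60  {5,6,7,8,9,10}:60
  |U|=7: {0,4,5,6,7,8,10}:35  {0,5,6,7,8,9,10}:105  {1,2,3,4,5,9,10}:5  {2,3,4,5,8,9,10}:35  {3,4,5,6,7,8,10}:35  {3,4,5,7,8,9,10}:105  {4,5,6,7,8,9,10}:140
  |U|=8: {0,3,4,5,6,7,8,10}:70  {0,4,5,6,7,8,9,10}:280  {1,2,3,4,5,8,9,10}:40  {2,3,4,5,7,8,9,10}:140  {3,4,5,6,7,8,9,10}:280
  |U|=9: {0,3,4,5,6,7,8,9,10}:630  {1,2,3,4,5,7,8,9,10}:180  {2,3,4,5,6,7,8,9,10}:420
  start at 0(f): 600
  start at 1(b): 1050
sum over floor = 1650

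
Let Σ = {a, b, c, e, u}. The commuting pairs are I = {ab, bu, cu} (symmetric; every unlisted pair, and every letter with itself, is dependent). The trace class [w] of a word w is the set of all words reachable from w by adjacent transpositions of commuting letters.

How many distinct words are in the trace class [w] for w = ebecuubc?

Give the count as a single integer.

10

0(e) covers ∅
1(b) covers 0:e
2(e) covers 1:b
3(c) covers 2:e
4(u) covers 2:e
5(u) covers 4:u
6(b) covers 3:c
7(c) covers 6:b
floor of heap: 0:e
completions by unplaced set U, small U first (add the entries for U minus each lowest piece of U):
  |U|=1: {5}:1  {7}:1
  |U|=2: {4,5}:1  {5,7}:2  {6,7}:1
  |U|=3: {3,6,7}:1  {4,5,7}:3  {5,6,7}:3
  |U|=4: {3,5,6,7}:4  {4,5,6,7}:6
  |U|=5: {3,4,5,6,7}:10
  |U|=6: {2,3,4,5,6,7}:10
  start at 0(e): 10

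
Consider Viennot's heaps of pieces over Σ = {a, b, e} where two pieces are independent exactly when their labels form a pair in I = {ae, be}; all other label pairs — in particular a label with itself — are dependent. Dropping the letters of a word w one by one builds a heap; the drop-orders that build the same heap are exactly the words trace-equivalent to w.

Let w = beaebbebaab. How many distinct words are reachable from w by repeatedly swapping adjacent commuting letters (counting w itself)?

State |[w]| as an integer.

drop 0:b onto floor
drop 1:e onto floor
drop 2:a onto {0:b}
drop 3:e onto {1:e}
drop 4:b onto {2:a}
drop 5:b onto {4:b}
drop 6:e onto {3:e}
drop 7:b onto {5:b}
drop 8:a onto {7:b}
drop 9:a onto {8:a}
drop 10:b onto {9:a}
ground layer = {0:b, 1:e}
drop-orders for the pieces not yet dropped (sum over which currently-grounded one goes next):
  1 to go: {6} 1  {10} 1
  2 to go: {3,6} 1  {6,10} 2  {9,10} 1
  3 to go: {1,3,6} 1  {3,6,10} 3  {6,9,10} 3  {8,9,10} 1
  4 to go: {1,3,6,10} 4  {3,6,9,10} 6  {6,8,9,10} 4  {7,8,9,10} 1
  5 to go: {1,3,6,9,10} 10  {3,6,8,9,10} 10  {5,7,8,9,10} 1  {6,7,8,9,10} 5
  6 to go: {1,3,6,8,9,10} 20  {3,6,7,8,9,10} 15  {4,5,7,8,9,10} 1  {5,6,7,8,9,10} 6
  7 to go: {1,3,6,7,8,9,10} 35  {2,4,5,7,8,9,10} 1  {3,5,6,7,8,9,10} 21  {4,5,6,7,8,9,10} 7
  8 to go: {0,2,4,5,7,8,9,10} 1  {1,3,5,6,7,8,9,10} 56  {2,4,5,6,7,8,9,10} 8  {3,4,5,6,7,8,9,10} 28
  9 to go: {0,2,4,5,6,7,8,9,10} 9  {1,3,4,5,6,7,8,9,10} 84  {2,3,4,5,6,7,8,9,10} 36
  if 0:b drops first: 120 orders
  if 1:e drops first: 45 orders
heap linearizations: 165

165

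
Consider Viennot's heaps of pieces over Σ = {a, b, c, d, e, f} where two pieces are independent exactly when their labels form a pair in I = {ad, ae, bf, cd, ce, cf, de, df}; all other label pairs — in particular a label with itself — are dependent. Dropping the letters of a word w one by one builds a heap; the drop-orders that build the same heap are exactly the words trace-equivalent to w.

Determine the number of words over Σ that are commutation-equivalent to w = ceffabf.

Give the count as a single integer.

8

#0=c has no predecessor
#1=e has no predecessor
#2=f depends on [1:e]
#3=f depends on [2:f]
#4=a depends on [0:c, 3:f]
#5=b depends on [4:a]
#6=f depends on [4:a]
sources: [0:c, 1:e]
N(rest) = Σ N(rest − s) over sources s of rest; N(one piece) = 1:
  size 1 → [5]=1  [6]=1
  size 2 → [5,6]=2
  size 3 → [4,5,6]=2
  size 4 → [0,4,5,6]=2  [3,4,5,6]=2
  size 5 → [0,3,4,5,6]=4  [2,3,4,5,6]=2
  first=0(c) contributes 2
  first=1(e) contributes 6
|[w]| = 8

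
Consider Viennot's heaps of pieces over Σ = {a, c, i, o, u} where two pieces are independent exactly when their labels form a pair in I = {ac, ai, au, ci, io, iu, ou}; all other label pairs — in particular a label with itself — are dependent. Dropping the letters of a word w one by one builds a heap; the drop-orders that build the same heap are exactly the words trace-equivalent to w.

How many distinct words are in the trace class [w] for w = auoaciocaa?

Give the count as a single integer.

drop 0:a onto floor
drop 1:u onto floor
drop 2:o onto {0:a}
drop 3:a onto {2:o}
drop 4:c onto {1:u, 2:o}
drop 5:i onto floor
drop 6:o onto {3:a, 4:c}
drop 7:c onto {6:o}
drop 8:a onto {6:o}
drop 9:a onto {8:a}
ground layer = {0:a, 1:u, 5:i}
drop-orders for the pieces not yet dropped (sum over which currently-grounded one goes next):
  1 to go: {5} 1  {7} 1  {9} 1
  2 to go: {5,7} 2  {5,9} 2  {7,9} 2  {8,9} 1
  3 to go: {5,7,9} 6  {5,8,9} 3  {7,8,9} 3
  4 to go: {5,7,8,9} 12  {6,7,8,9} 3
  5 to go: {3,6,7,8,9} 3  {4,6,7,8,9} 3  {5,6,7,8,9} 15
  6 to go: {1,4,6,7,8,9} 3  {3,4,6,7,8,9} 6  {3,5,6,7,8,9} 18  {4,5,6,7,8,9} 18
  7 to go: {1,3,4,6,7,8,9} 9  {1,4,5,6,7,8,9} 21  {2,3,4,6,7,8,9} 6  {3,4,5,6,7,8,9} 42
  8 to go: {0,2,3,4,6,7,8,9} 6  {1,2,3,4,6,7,8,9} 15  {1,3,4,5,6,7,8,9} 72  {2,3,4,5,6,7,8,9} 48
  if 0:a drops first: 135 orders
  if 1:u drops first: 54 orders
  if 5:i drops first: 21 orders
heap linearizations: 210

210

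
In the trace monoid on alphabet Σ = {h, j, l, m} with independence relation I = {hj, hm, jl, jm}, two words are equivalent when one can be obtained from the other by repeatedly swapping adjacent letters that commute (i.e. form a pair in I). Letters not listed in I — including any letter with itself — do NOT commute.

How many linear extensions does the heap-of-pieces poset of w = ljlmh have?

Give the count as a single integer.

10

0(l) covers ∅
1(j) covers ∅
2(l) covers 0:l
3(m) covers 2:l
4(h) covers 2:l
floor of heap: 0:l, 1:j
completions by unplaced set U, small U first (add the entries for U minus each lowest piece of U):
  |U|=1: {1}:1  {3}:1  {4}:1
  |U|=2: {1,3}:2  {1,4}:2  {3,4}:2
  |U|=3: {1,3,4}:6  {2,3,4}:2
  start at 0(l): 8
  start at 1(j): 2
sum over floor = 10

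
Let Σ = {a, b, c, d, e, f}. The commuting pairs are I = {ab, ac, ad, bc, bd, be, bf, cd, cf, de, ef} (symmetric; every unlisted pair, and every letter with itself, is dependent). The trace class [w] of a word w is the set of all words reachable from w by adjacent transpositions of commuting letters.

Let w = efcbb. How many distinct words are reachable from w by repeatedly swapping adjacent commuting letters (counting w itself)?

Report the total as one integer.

30

piece 0:e — minimal
piece 1:f — minimal
piece 2:c rests on {0:e}
piece 3:b — minimal
piece 4:b rests on {3:b}
minimal pieces: {0:e, 1:f, 3:b}
ways to finish when only these pieces remain (= sum over removing one remaining piece with nothing left below it):
  1 left: {1}→1  {2}→1  {4}→1
  2 left: {0,2}→1  {1,2}→2  {1,4}→2  {2,4}→2  {3,4}→1
  3 left: {0,1,2}→3  {0,2,4}→3  {1,2,4}→6  {1,3,4}→3  {2,3,4}→3
  placing 0:e first → 12 extensions
  placing 1:f first → 6 extensions
  placing 3:b first → 12 extensions
total linear extensions = 30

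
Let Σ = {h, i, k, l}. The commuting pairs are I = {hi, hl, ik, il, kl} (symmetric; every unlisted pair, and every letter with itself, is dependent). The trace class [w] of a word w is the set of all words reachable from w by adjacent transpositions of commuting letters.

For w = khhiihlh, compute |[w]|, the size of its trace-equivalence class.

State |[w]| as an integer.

drop 0:k onto floor
drop 1:h onto {0:k}
drop 2:h onto {1:h}
drop 3:i onto floor
drop 4:i onto {3:i}
drop 5:h onto {2:h}
drop 6:l onto floor
drop 7:h onto {5:h}
ground layer = {0:k, 3:i, 6:l}
drop-orders for the pieces not yet dropped (sum over which currently-grounded one goes next):
  1 to go: {4} 1  {6} 1  {7} 1
  2 to go: {3,4} 1  {4,6} 2  {4,7} 2  {5,7} 1  {6,7} 2
  3 to go: {2,5,7} 1  {3,4,6} 3  {3,4,7} 3  {4,5,7} 3  {4,6,7} 6  {5,6,7} 3
  4 to go: {1,2,5,7} 1  {2,4,5,7} 4  {2,5,6,7} 4  {3,4,5,7} 6  {3,4,6,7} 12  {4,5,6,7} 12
  5 to go: {0,1,2,5,7} 1  {1,2,4,5,7} 5  {1,2,5,6,7} 5  {2,3,4,5,7} 10  {2,4,5,6,7} 20  {3,4,5,6,7} 30
  6 to go: {0,1,2,4,5,7} 6  {0,1,2,5,6,7} 6  {1,2,3,4,5,7} 15  {1,2,4,5,6,7} 30  {2,3,4,5,6,7} 60
  if 0:k drops first: 105 orders
  if 3:i drops first: 42 orders
  if 6:l drops first: 21 orders
heap linearizations: 168

168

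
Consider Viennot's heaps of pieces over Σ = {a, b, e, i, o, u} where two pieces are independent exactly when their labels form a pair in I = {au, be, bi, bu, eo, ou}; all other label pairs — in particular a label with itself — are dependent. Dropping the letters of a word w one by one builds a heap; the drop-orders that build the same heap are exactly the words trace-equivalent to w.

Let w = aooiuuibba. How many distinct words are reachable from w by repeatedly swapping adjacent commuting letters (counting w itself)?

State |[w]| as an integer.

15

#0=a has no predecessor
#1=o depends on [0:a]
#2=o depends on [1:o]
#3=i depends on [2:o]
#4=u depends on [3:i]
#5=u depends on [4:u]
#6=i depends on [5:u]
#7=b depends on [2:o]
#8=b depends on [7:b]
#9=a depends on [6:i, 8:b]
sources: [0:a]
N(rest) = Σ N(rest − s) over sources s of rest; N(one piece) = 1:
  size 1 → [9]=1
  size 2 → [6,9]=1  [8,9]=1
  size 3 → [5,6,9]=1  [6,8,9]=2  [7,8,9]=1
  size 4 → [4,5,6,9]=1  [5,6,8,9]=3  [6,7,8,9]=3
  size 5 → [3,4,5,6,9]=1  [4,5,6,8,9]=4  [5,6,7,8,9]=6
  size 6 → [3,4,5,6,8,9]=5  [4,5,6,7,8,9]=10
  size 7 → [3,4,5,6,7,8,9]=15
  size 8 → [2,3,4,5,6,7,8,9]=15
  first=0(a) contributes 15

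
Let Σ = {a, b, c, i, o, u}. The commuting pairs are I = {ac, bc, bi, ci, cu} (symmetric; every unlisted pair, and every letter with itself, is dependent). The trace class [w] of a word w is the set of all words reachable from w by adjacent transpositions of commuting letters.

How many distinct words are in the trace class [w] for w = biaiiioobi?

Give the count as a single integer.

4

drop 0:b onto floor
drop 1:i onto floor
drop 2:a onto {0:b, 1:i}
drop 3:i onto {2:a}
drop 4:i onto {3:i}
drop 5:i onto {4:i}
drop 6:o onto {5:i}
drop 7:o onto {6:o}
drop 8:b onto {7:o}
drop 9:i onto {7:o}
ground layer = {0:b, 1:i}
drop-orders for the pieces not yet dropped (sum over which currently-grounded one goes next):
  1 to go: {8} 1  {9} 1
  2 to go: {8,9} 2
  3 to go: {7,8,9} 2
  4 to go: {6,7,8,9} 2
  5 to go: {5,6,7,8,9} 2
  6 to go: {4,5,6,7,8,9} 2
  7 to go: {3,4,5,6,7,8,9} 2
  8 to go: {2,3,4,5,6,7,8,9} 2
  if 0:b drops first: 2 orders
  if 1:i drops first: 2 orders
heap linearizations: 4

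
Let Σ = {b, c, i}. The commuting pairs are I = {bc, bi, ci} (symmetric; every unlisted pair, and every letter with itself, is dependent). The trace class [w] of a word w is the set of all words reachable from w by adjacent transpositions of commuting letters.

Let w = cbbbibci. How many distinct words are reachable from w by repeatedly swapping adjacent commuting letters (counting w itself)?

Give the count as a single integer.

drop 0:c onto floor
drop 1:b onto floor
drop 2:b onto {1:b}
drop 3:b onto {2:b}
drop 4:i onto floor
drop 5:b onto {3:b}
drop 6:c onto {0:c}
drop 7:i onto {4:i}
ground layer = {0:c, 1:b, 4:i}
drop-orders for the pieces not yet dropped (sum over which currently-grounded one goes next):
  1 to go: {5} 1  {6} 1  {7} 1
  2 to go: {0,6} 1  {3,5} 1  {4,7} 1  {5,6} 2  {5,7} 2  {6,7} 2
  3 to go: {0,5,6} 3  {0,6,7} 3  {2,3,5} 1  {3,5,6} 3  {3,5,7} 3  {4,5,7} 3  {4,6,7} 3  {5,6,7} 6
  4 to go: {0,3,5,6} 6  {0,4,6,7} 6  {0,5,6,7} 12  {1,2,3,5} 1  {2,3,5,6} 4  {2,3,5,7} 4  {3,4,5,7} 6  {3,5,6,7} 12  {4,5,6,7} 12
  5 to go: {0,2,3,5,6} 10  {0,3,5,6,7} 30  {0,4,5,6,7} 30  {1,2,3,5,6} 5  {1,2,3,5,7} 5  {2,3,4,5,7} 10  {2,3,5,6,7} 20  {3,4,5,6,7} 30
  6 to go: {0,1,2,3,5,6} 15  {0,2,3,5,6,7} 60  {0,3,4,5,6,7} 90  {1,2,3,4,5,7} 15  {1,2,3,5,6,7} 30  {2,3,4,5,6,7} 60
  if 0:c drops first: 105 orders
  if 1:b drops first: 210 orders
  if 4:i drops first: 105 orders
heap linearizations: 420

420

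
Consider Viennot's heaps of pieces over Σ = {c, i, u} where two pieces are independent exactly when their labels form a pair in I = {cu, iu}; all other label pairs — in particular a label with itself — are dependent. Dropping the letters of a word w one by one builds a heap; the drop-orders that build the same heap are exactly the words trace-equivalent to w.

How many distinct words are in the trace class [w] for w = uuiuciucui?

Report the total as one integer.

252

piece 0:u — minimal
piece 1:u rests on {0:u}
piece 2:i — minimal
piece 3:u rests on {1:u}
piece 4:c rests on {2:i}
piece 5:i rests on {4:c}
piece 6:u rests on {3:u}
piece 7:c rests on {5:i}
piece 8:u rests on {6:u}
piece 9:i rests on {7:c}
minimal pieces: {0:u, 2:i}
ways to finish when only these pieces remain (= sum over removing one remaining piece with nothing left below it):
  1 left: {8}→1  {9}→1
  2 left: {6,8}→1  {7,9}→1  {8,9}→2
  3 left: {3,6,8}→1  {5,7,9}→1  {6,8,9}→3  {7,8,9}→3
  4 left: {1,3,6,8}→1  {3,6,8,9}→4  {4,5,7,9}→1  {5,7,8,9}→4  {6,7,8,9}→6
  5 left: {0,1,3,6,8}→1  {1,3,6,8,9}→5  {2,4,5,7,9}→1  {3,6,7,8,9}→10  {4,5,7,8,9}→5  {5,6,7,8,9}→10
  6 left: {0,1,3,6,8,9}→6  {1,3,6,7,8,9}→15  {2,4,5,7,8,9}→6  {3,5,6,7,8,9}→20  {4,5,6,7,8,9}→15
  7 left: {0,1,3,6,7,8,9}→21  {1,3,5,6,7,8,9}→35  {2,4,5,6,7,8,9}→21  {3,4,5,6,7,8,9}→35
  8 left: {0,1,3,5,6,7,8,9}→56  {1,3,4,5,6,7,8,9}→70  {2,3,4,5,6,7,8,9}→56
  placing 0:u first → 126 extensions
  placing 2:i first → 126 extensions
total linear extensions = 252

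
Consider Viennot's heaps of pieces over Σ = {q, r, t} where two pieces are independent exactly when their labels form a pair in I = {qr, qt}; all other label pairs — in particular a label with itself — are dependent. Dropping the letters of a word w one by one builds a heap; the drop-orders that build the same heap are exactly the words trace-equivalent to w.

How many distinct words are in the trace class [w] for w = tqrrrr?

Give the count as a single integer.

6

piece 0:t — minimal
piece 1:q — minimal
piece 2:r rests on {0:t}
piece 3:r rests on {2:r}
piece 4:r rests on {3:r}
piece 5:r rests on {4:r}
minimal pieces: {0:t, 1:q}
ways to finish when only these pieces remain (= sum over removing one remaining piece with nothing left below it):
  1 left: {1}→1  {5}→1
  2 left: {1,5}→2  {4,5}→1
  3 left: {1,4,5}→3  {3,4,5}→1
  4 left: {1,3,4,5}→4  {2,3,4,5}→1
  placing 0:t first → 5 extensions
  placing 1:q first → 1 extensions
total linear extensions = 6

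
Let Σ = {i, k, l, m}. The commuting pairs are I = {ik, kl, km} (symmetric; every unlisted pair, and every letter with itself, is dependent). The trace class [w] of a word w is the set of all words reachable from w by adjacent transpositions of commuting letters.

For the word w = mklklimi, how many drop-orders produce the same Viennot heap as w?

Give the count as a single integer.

28

piece 0:m — minimal
piece 1:k — minimal
piece 2:l rests on {0:m}
piece 3:k rests on {1:k}
piece 4:l rests on {2:l}
piece 5:i rests on {4:l}
piece 6:m rests on {5:i}
piece 7:i rests on {6:m}
minimal pieces: {0:m, 1:k}
ways to finish when only these pieces remain (= sum over removing one remaining piece with nothing left below it):
  1 left: {3}→1  {7}→1
  2 left: {1,3}→1  {3,7}→2  {6,7}→1
  3 left: {1,3,7}→3  {3,6,7}→3  {5,6,7}→1
  4 left: {1,3,6,7}→6  {3,5,6,7}→4  {4,5,6,7}→1
  5 left: {1,3,5,6,7}→10  {2,4,5,6,7}→1  {3,4,5,6,7}→5
  6 left: {0,2,4,5,6,7}→1  {1,3,4,5,6,7}→15  {2,3,4,5,6,7}→6
  placing 0:m first → 21 extensions
  placing 1:k first → 7 extensions
total linear extensions = 28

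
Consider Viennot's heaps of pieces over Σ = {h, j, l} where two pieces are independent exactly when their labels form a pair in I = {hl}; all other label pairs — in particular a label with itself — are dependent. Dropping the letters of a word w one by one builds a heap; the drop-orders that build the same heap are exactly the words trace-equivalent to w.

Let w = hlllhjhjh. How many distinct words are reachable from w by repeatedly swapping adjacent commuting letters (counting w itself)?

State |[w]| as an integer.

piece 0:h — minimal
piece 1:l — minimal
piece 2:l rests on {1:l}
piece 3:l rests on {2:l}
piece 4:h rests on {0:h}
piece 5:j rests on {3:l, 4:h}
piece 6:h rests on {5:j}
piece 7:j rests on {6:h}
piece 8:h rests on {7:j}
minimal pieces: {0:h, 1:l}
ways to finish when only these pieces remain (= sum over removing one remaining piece with nothing left below it):
  1 left: {8}→1
  2 left: {7,8}→1
  3 left: {6,7,8}→1
  4 left: {5,6,7,8}→1
  5 left: {3,5,6,7,8}→1  {4,5,6,7,8}→1
  6 left: {0,4,5,6,7,8}→1  {2,3,5,6,7,8}→1  {3,4,5,6,7,8}→2
  7 left: {0,3,4,5,6,7,8}→3  {1,2,3,5,6,7,8}→1  {2,3,4,5,6,7,8}→3
  placing 0:h first → 4 extensions
  placing 1:l first → 6 extensions
total linear extensions = 10

10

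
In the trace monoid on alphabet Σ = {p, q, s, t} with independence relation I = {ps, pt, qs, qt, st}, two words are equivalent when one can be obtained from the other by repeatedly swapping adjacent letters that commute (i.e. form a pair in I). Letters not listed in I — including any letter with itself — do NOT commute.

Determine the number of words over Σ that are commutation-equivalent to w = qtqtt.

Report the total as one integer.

0(q) covers ∅
1(t) covers ∅
2(q) covers 0:q
3(t) covers 1:t
4(t) covers 3:t
floor of heap: 0:q, 1:t
completions by unplaced set U, small U first (add the entries for U minus each lowest piece of U):
  |U|=1: {2}:1  {4}:1
  |U|=2: {0,2}:1  {2,4}:2  {3,4}:1
  |U|=3: {0,2,4}:3  {1,3,4}:1  {2,3,4}:3
  start at 0(q): 4
  start at 1(t): 6
sum over floor = 10

10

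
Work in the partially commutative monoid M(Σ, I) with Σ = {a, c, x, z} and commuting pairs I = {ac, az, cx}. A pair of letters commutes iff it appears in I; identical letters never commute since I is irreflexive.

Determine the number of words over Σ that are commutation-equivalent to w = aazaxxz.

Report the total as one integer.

4

0(a) covers ∅
1(a) covers 0:a
2(z) covers ∅
3(a) covers 1:a
4(x) covers 2:z, 3:a
5(x) covers 4:x
6(z) covers 5:x
floor of heap: 0:a, 2:z
completions by unplaced set U, small U first (add the entries for U minus each lowest piece of U):
  |U|=1: {6}:1
  |U|=2: {5,6}:1
  |U|=3: {4,5,6}:1
  |U|=4: {2,4,5,6}:1  {3,4,5,6}:1
  |U|=5: {1,3,4,5,6}:1  {2,3,4,5,6}:2
  start at 0(a): 3
  start at 2(z): 1
sum over floor = 4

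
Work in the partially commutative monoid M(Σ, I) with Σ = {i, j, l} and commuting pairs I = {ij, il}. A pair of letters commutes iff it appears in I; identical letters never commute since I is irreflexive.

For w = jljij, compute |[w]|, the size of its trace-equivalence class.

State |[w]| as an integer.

#0=j has no predecessor
#1=l depends on [0:j]
#2=j depends on [1:l]
#3=i has no predecessor
#4=j depends on [2:j]
sources: [0:j, 3:i]
N(rest) = Σ N(rest − s) over sources s of rest; N(one piece) = 1:
  size 1 → [3]=1  [4]=1
  size 2 → [2,4]=1  [3,4]=2
  size 3 → [1,2,4]=1  [2,3,4]=3
  first=0(j) contributes 4
  first=3(i) contributes 1
|[w]| = 5

5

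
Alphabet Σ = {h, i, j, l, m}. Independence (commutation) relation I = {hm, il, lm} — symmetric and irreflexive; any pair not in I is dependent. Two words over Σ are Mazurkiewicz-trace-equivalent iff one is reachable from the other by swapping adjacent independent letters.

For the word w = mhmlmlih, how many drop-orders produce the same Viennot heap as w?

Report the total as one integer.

34

drop 0:m onto floor
drop 1:h onto floor
drop 2:m onto {0:m}
drop 3:l onto {1:h}
drop 4:m onto {2:m}
drop 5:l onto {3:l}
drop 6:i onto {1:h, 4:m}
drop 7:h onto {5:l, 6:i}
ground layer = {0:m, 1:h}
drop-orders for the pieces not yet dropped (sum over which currently-grounded one goes next):
  1 to go: {7} 1
  2 to go: {5,7} 1  {6,7} 1
  3 to go: {3,5,7} 1  {4,6,7} 1  {5,6,7} 2
  4 to go: {2,4,6,7} 1  {3,5,6,7} 3  {4,5,6,7} 3
  5 to go: {0,2,4,6,7} 1  {1,3,5,6,7} 3  {2,4,5,6,7} 4  {3,4,5,6,7} 6
  6 to go: {0,2,4,5,6,7} 5  {1,3,4,5,6,7} 9  {2,3,4,5,6,7} 10
  if 0:m drops first: 19 orders
  if 1:h drops first: 15 orders
heap linearizations: 34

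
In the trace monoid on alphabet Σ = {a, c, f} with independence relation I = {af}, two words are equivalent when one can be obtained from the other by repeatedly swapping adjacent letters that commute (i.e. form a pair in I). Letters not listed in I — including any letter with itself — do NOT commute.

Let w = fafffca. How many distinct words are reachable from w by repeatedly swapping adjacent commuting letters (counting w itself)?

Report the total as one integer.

0(f) covers ∅
1(a) covers ∅
2(f) covers 0:f
3(f) covers 2:f
4(f) covers 3:f
5(c) covers 1:a, 4:f
6(a) covers 5:c
floor of heap: 0:f, 1:a
completions by unplaced set U, small U first (add the entries for U minus each lowest piece of U):
  |U|=1: {6}:1
  |U|=2: {5,6}:1
  |U|=3: {1,5,6}:1  {4,5,6}:1
  |U|=4: {1,4,5,6}:2  {3,4,5,6}:1
  |U|=5: {1,3,4,5,6}:3  {2,3,4,5,6}:1
  start at 0(f): 4
  start at 1(a): 1
sum over floor = 5

5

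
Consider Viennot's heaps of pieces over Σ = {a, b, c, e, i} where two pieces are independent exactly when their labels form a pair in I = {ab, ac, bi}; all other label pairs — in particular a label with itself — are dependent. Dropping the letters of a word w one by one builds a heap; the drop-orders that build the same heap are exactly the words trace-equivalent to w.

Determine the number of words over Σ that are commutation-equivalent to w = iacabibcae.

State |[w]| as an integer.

50

piece 0:i — minimal
piece 1:a rests on {0:i}
piece 2:c rests on {0:i}
piece 3:a rests on {1:a}
piece 4:b rests on {2:c}
piece 5:i rests on {2:c, 3:a}
piece 6:b rests on {4:b}
piece 7:c rests on {5:i, 6:b}
piece 8:a rests on {5:i}
piece 9:e rests on {7:c, 8:a}
minimal pieces: {0:i}
ways to finish when only these pieces remain (= sum over removing one remaining piece with nothing left below it):
  1 left: {9}→1
  2 left: {7,9}→1  {8,9}→1
  3 left: {6,7,9}→1  {7,8,9}→2
  4 left: {4,6,7,9}→1  {5,7,8,9}→2  {6,7,8,9}→3
  5 left: {3,5,7,8,9}→2  {4,6,7,8,9}→4  {5,6,7,8,9}→5
  6 left: {1,3,5,7,8,9}→2  {3,5,6,7,8,9}→7  {4,5,6,7,8,9}→9
  7 left: {1,3,5,6,7,8,9}→9  {2,4,5,6,7,8,9}→9  {3,4,5,6,7,8,9}→16
  8 left: {1,3,4,5,6,7,8,9}→25  {2,3,4,5,6,7,8,9}→25
  placing 0:i first → 50 extensions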